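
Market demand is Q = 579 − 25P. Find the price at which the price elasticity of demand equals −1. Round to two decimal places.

11.58

For linear demand Q = a − bP, E = −bP/(a − bP). |E| = 1 ⇒ bP = a − bP ⇒ P = a/(2b).
P = 579/(2·25) = 11.58.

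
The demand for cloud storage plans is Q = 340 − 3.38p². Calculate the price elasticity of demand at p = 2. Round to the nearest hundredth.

At p = 2, Q = 326.48.
dQ/dp = −2·3.38·p = −13.52.
Point elasticity E = (dQ/dp)·(p/Q) = -13.52 × 2/326.48 ≈ -0.08.
|E| < 1, so demand is inelastic at this price.

-0.08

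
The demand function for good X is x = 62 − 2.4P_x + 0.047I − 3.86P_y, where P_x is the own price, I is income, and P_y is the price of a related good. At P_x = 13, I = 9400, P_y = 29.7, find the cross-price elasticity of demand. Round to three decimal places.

-0.320

Evaluating quantity at (P_x, I, P_y) gives x = 62 − 2.4(13) + 0.047(9400) − 3.86(29.7) = 62 − 31.2 + 441.8 − 114.642 = 357.958.
∂x/∂P_y = −3.86, so E_xy = -3.86·(29.7/357.958) ≈ -0.320.
E_xy < 0: the goods are complements.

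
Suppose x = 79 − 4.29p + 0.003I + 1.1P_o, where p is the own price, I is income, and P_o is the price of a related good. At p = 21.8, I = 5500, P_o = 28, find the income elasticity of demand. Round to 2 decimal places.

Substituting, x = 79 − 4.29(21.8) + 0.003(5500) + 1.1(28) = 79 − 93.522 + 16.5 + 30.8 = 32.778.
∂x/∂I = +0.003, so E_I = 0.003·(5500/32.778) ≈ 0.50.
E_I ∈ (0,1): normal good (necessity).

0.50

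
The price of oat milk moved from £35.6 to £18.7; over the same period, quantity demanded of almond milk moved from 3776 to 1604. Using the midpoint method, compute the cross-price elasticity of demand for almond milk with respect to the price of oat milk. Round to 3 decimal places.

1.297

%ΔQ_x = (1604 − 3776)/[(3776+1604)/2] = -2172/2690 ≈ -0.8074.
%ΔP_y = (18.7 − 35.6)/[(35.6+18.7)/2] ≈ -0.6225.
E_xy = -0.8074/-0.6225 ≈ 1.297.
E_xy > 0, so almond milk and oat milk are substitutes.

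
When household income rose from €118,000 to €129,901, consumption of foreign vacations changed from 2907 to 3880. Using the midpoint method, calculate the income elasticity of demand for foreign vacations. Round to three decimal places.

%ΔQ = (3880 − 2907)/[(2907+3880)/2] = 973/3393.5 ≈ 0.2867.
%ΔI = (129,901 − 118,000)/[(118,000+129,901)/2] = 11901/123950.5 ≈ 0.0960.
E_I = %ΔQ/%ΔI ≈ 2.986.
E_I > 1: normal good (luxury).

2.986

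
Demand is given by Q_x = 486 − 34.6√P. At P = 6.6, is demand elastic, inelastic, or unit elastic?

At P = 6.6, Q_x = 397.111.
dQ_x/dP = −34.6/(2√P) = −34.6/(2·2.569).
Point elasticity E = (dQ_x/dP)·(P/Q_x) = -6.734 × 6.6/397.111 ≈ -0.112.
|E| ≈ 0.112 < 1, so demand is inelastic.

inelastic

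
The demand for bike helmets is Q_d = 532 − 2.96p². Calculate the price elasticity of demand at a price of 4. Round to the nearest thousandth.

At p = 4, Q_d = 484.64.
dQ_d/dp = −2·2.96·p = −23.68.
Point elasticity E = (dQ_d/dp)·(p/Q_d) = -23.68 × 4/484.64 ≈ -0.195.
|E| < 1, so demand is inelastic at this price.

-0.195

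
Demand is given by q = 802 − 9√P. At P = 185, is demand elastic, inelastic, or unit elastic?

inelastic

At P = 185, q = 679.5868.
dq/dP = −9/(2√P) = −9/(2·13.6015).
Point elasticity E = (dq/dP)·(P/q) = -0.3308 × 185/679.5868 ≈ -0.090.
|E| ≈ 0.090 < 1, so demand is inelastic.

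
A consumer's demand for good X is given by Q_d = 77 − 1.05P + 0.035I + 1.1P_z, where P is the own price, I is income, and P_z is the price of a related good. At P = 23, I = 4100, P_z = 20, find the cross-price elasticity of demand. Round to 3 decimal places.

0.101

First evaluate Q_d: 77 − 1.05(23) + 0.035(4100) + 1.1(20) = 77 − 24.15 + 143.5 + 22 = 218.35.
∂Q_d/∂P_z = +1.1, so E_xy = 1.1·(20/218.35) ≈ 0.101.
E_xy > 0: the goods are substitutes.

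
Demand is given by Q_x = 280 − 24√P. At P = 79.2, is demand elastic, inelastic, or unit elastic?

At P = 79.2, Q_x = 66.4135.
dQ_x/dP = −24/(2√P) = −24/(2·8.8994).
Point elasticity E = (dQ_x/dP)·(P/Q_x) = -1.3484 × 79.2/66.4135 ≈ -1.608.
|E| ≈ 1.608 > 1, so demand is elastic.

elastic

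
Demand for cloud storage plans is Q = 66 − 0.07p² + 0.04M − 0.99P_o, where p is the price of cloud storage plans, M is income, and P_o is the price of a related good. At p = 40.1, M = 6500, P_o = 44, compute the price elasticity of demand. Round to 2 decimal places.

-1.33

At the given point, Q = 66 − 0.07(40.1)² + 0.04(6500) − 0.99(44) = 66 − 112.5607 + 260 − 43.56 = 169.8793.
∂Q/∂p = −2·0.07·p = -5.614, so E_p = -5.614·(40.1/169.8793) ≈ -1.33.
|E_p| > 1: demand is elastic.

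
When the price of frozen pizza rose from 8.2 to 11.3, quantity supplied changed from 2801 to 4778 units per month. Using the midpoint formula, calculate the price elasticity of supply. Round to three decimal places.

%Δq = (4778 − 2801)/[(2801 + 4778)/2] = 1977/3789.5 ≈ 0.5217.
%ΔP = (11.3 − 8.2)/[(8.2 + 11.3)/2] = 3.1/9.75 ≈ 0.3179.
Arc elasticity E = %Δq/%ΔP ≈ 0.5217/0.3179 ≈ 1.641.
|E| > 1: supply is elastic over this range.

1.641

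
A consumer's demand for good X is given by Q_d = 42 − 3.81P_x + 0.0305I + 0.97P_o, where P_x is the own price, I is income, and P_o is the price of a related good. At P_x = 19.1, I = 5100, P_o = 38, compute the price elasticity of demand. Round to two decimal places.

-0.45

Substituting, Q_d = 42 − 3.81(19.1) + 0.0305(5100) + 0.97(38) = 42 − 72.771 + 155.55 + 36.86 = 161.639.
∂Q_d/∂P_x = −3.81, so E_p = (−3.81)·(19.1/161.639) ≈ -0.45.
|E_p| < 1: demand is inelastic.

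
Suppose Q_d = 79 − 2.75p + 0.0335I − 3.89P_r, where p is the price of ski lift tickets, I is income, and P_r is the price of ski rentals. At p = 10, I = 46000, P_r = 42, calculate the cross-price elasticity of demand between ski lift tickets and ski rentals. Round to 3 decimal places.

-0.114

Q_d = 79 − 2.75(10) + 0.0335(46000) − 3.89(42) = 79 − 27.5 + 1541 − 163.38 = 1429.12.
∂Q_d/∂P_r = −3.89, so E_xy = -3.89·(42/1429.12) ≈ -0.114.
E_xy < 0: the goods are complements.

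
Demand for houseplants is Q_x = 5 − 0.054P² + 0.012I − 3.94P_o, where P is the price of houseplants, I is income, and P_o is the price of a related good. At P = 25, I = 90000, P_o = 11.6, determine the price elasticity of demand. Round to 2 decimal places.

-0.07

Evaluating quantity at (P, I, P_o) gives Q_x = 5 − 0.054(25)² + 0.012(90000) − 3.94(11.6) = 5 − 33.75 + 1080 − 45.704 = 1005.546.
∂Q_x/∂P = −2·0.054·P = -2.7, so E_p = -2.7·(25/1005.546) ≈ -0.07.
|E_p| < 1: demand is inelastic.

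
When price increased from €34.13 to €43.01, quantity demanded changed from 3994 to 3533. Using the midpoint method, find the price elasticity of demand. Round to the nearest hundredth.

-0.53

%ΔQ = (3533 − 3994)/[(3994 + 3533)/2] = -461/3763.5 ≈ -0.1225.
%Δp = (43.01 − 34.13)/[(34.13 + 43.01)/2] = 8.88/38.57 ≈ 0.2302.
Arc elasticity E = %ΔQ/%Δp ≈ -0.1225/0.2302 ≈ -0.53.
|E| < 1: demand is inelastic over this range.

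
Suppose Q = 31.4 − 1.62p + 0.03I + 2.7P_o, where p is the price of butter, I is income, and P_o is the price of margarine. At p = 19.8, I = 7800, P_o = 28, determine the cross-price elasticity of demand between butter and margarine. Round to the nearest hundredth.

Q = 31.4 − 1.62(19.8) + 0.03(7800) + 2.7(28) = 31.4 − 32.076 + 234 + 75.6 = 308.924.
∂Q/∂P_o = +2.7, so E_xy = 2.7·(28/308.924) ≈ 0.24.
E_xy > 0: the goods are substitutes.

0.24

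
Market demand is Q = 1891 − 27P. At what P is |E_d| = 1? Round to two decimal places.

For linear demand Q = a − bP, E = −bP/(a − bP). |E| = 1 ⇒ bP = a − bP ⇒ P = a/(2b).
P = 1891/(2·27) ≈ 35.02.

35.02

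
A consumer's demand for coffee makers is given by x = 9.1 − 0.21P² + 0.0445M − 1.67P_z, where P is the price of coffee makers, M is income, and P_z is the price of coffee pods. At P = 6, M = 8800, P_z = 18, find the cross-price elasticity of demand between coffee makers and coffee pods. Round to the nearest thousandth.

-0.083

Substituting, x = 9.1 − 0.21(6)² + 0.0445(8800) − 1.67(18) = 9.1 − 7.56 + 391.6 − 30.06 = 363.08.
∂x/∂P_z = −1.67, so E_xy = -1.67·(18/363.08) ≈ -0.083.
E_xy < 0: the goods are complements.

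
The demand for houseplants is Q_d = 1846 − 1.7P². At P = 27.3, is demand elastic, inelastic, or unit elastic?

At P = 27.3, Q_d = 579.007.
dQ_d/dP = −2·1.7·P = −92.82.
Point elasticity E = (dQ_d/dP)·(P/Q_d) = -92.82 × 27.3/579.007 ≈ -4.376.
|E| ≈ 4.376 > 1, so demand is elastic.

elastic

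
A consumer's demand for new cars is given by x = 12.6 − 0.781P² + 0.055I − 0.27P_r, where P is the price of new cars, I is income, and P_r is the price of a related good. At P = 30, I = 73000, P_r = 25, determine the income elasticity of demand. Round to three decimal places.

x = 12.6 − 0.781(30)² + 0.055(73000) − 0.27(25) = 12.6 − 702.9 + 4015 − 6.75 = 3317.95.
∂x/∂I = +0.055, so E_I = 0.055·(73000/3317.95) ≈ 1.210.
E_I > 1: normal good (luxury).

1.210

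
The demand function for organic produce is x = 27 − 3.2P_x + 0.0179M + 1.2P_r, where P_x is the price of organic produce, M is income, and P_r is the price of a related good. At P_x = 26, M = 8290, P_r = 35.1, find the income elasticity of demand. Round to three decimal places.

First evaluate x: 27 − 3.2(26) + 0.0179(8290) + 1.2(35.1) = 27 − 83.2 + 148.391 + 42.12 = 134.311.
∂x/∂M = +0.0179, so E_I = 0.0179·(8290/134.311) ≈ 1.105.
E_I > 1: normal good (luxury).

1.105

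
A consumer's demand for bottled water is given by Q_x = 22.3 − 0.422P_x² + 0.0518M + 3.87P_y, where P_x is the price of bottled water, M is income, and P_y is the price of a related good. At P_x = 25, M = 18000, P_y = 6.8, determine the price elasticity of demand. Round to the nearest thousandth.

-0.735

Evaluating quantity at (P_x, M, P_y) gives Q_x = 22.3 − 0.422(25)² + 0.0518(18000) + 3.87(6.8) = 22.3 − 263.75 + 932.4 + 26.316 = 717.266.
∂Q_x/∂P_x = −2·0.422·P_x = -21.1, so E_p = -21.1·(25/717.266) ≈ -0.735.
|E_p| < 1: demand is inelastic.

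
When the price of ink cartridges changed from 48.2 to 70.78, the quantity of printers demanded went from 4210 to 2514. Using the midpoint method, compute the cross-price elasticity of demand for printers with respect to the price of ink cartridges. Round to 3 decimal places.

-1.329

%ΔQ_x = (2514 − 4210)/[(4210+2514)/2] = -1696/3362 ≈ -0.5045.
%ΔP_y = (70.78 − 48.2)/[(48.2+70.78)/2] ≈ 0.3796.
E_xy = -0.5045/0.3796 ≈ -1.329.
E_xy < 0, so printers and ink cartridges are complements.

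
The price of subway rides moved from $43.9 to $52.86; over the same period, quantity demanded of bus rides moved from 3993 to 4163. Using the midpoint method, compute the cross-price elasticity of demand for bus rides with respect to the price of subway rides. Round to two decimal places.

0.23

%ΔQ_x = (4163 − 3993)/[(3993+4163)/2] = 170/4078 ≈ 0.0417.
%ΔP_y = (52.86 − 43.9)/[(43.9+52.86)/2] ≈ 0.1852.
E_xy = 0.0417/0.1852 ≈ 0.23.
E_xy > 0, so bus rides and subway rides are substitutes.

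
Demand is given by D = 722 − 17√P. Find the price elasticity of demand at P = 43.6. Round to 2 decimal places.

-0.09

At P = 43.6, D = 609.7485.
dD/dP = −17/(2√P) = −17/(2·6.603).
Point elasticity E = (dD/dP)·(P/D) = -1.2873 × 43.6/609.7485 ≈ -0.09.
|E| < 1, so demand is inelastic at this price.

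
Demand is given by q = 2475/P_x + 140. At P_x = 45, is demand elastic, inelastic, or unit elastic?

At P_x = 45, q = 195.
dq/dP_x = −2475/P_x² = −1.2222.
Point elasticity E = (dq/dP_x)·(P_x/q) = -1.2222 × 45/195 ≈ -0.282.
|E| ≈ 0.282 < 1, so demand is inelastic.

inelastic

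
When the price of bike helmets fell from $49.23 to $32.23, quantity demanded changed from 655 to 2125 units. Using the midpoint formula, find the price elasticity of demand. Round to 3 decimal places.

-2.534

%Δq = (2125 − 655)/[(655 + 2125)/2] = 1470/1390 ≈ 1.0576.
%Δp = (32.23 − 49.23)/[(49.23 + 32.23)/2] = -17/40.73 ≈ -0.4174.
Arc elasticity E = %Δq/%Δp ≈ 1.0576/-0.4174 ≈ -2.534.
|E| > 1: demand is elastic over this range.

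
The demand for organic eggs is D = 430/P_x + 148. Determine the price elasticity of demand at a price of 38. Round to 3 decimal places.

-0.071

At P_x = 38, D = 159.3158.
dD/dP_x = −430/P_x² = −0.2978.
Point elasticity E = (dD/dP_x)·(P_x/D) = -0.2978 × 38/159.3158 ≈ -0.071.
|E| < 1, so demand is inelastic at this price.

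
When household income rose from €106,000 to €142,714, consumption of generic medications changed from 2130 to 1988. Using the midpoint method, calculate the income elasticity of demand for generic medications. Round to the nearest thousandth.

-0.234

%ΔQ = (1988 − 2130)/[(2130+1988)/2] = -142/2059 ≈ -0.0690.
%ΔI = (142,714 − 106,000)/[(106,000+142,714)/2] = 36714/124357 ≈ 0.2952.
E_I = %ΔQ/%ΔI ≈ -0.234.
E_I < 0: inferior good.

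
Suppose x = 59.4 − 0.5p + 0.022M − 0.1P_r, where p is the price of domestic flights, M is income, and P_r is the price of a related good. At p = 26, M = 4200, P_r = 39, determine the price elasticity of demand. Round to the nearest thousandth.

-0.096

x = 59.4 − 0.5(26) + 0.022(4200) − 0.1(39) = 59.4 − 13 + 92.4 − 3.9 = 134.9.
∂x/∂p = −0.5, so E_p = (−0.5)·(26/134.9) ≈ -0.096.
|E_p| < 1: demand is inelastic.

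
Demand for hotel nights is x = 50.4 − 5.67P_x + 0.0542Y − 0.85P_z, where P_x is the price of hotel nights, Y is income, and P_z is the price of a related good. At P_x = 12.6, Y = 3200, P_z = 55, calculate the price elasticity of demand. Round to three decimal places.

First evaluate x: 50.4 − 5.67(12.6) + 0.0542(3200) − 0.85(55) = 50.4 − 71.442 + 173.44 − 46.75 = 105.648.
∂x/∂P_x = −5.67, so E_p = (−5.67)·(12.6/105.648) ≈ -0.676.
|E_p| < 1: demand is inelastic.

-0.676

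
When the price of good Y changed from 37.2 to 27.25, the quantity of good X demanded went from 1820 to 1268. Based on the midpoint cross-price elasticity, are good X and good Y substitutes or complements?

%ΔQ_x = (1268 − 1820)/[(1820+1268)/2] = -552/1544 ≈ -0.3575.
%ΔP_y = (27.25 − 37.2)/[(37.2+27.25)/2] ≈ -0.3088.
E_xy = -0.3575/-0.3088 ≈ 1.158.
E_xy > 0, so the goods are substitutes.

substitutes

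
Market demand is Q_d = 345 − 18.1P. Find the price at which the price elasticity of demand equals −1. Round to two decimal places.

For linear demand Q_d = a − bP, E = −bP/(a − bP). |E| = 1 ⇒ bP = a − bP ⇒ P = a/(2b).
P = 345/(2·18.1) ≈ 9.53.

9.53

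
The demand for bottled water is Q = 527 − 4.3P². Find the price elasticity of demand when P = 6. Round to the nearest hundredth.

-0.83

At P = 6, Q = 372.2.
dQ/dP = −2·4.3·P = −51.6.
Point elasticity E = (dQ/dP)·(P/Q) = -51.6 × 6/372.2 ≈ -0.83.
|E| < 1, so demand is inelastic at this price.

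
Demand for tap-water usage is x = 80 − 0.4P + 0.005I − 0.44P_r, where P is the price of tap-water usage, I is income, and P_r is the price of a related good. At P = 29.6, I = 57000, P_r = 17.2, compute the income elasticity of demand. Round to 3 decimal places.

First evaluate x: 80 − 0.4(29.6) + 0.005(57000) − 0.44(17.2) = 80 − 11.84 + 285 − 7.568 = 345.592.
∂x/∂I = +0.005, so E_I = 0.005·(57000/345.592) ≈ 0.825.
E_I ∈ (0,1): normal good (necessity).

0.825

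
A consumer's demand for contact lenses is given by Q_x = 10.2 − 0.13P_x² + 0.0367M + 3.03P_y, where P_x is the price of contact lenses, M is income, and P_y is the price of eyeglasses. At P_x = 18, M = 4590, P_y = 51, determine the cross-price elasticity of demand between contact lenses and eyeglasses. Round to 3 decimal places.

0.531

Evaluating quantity at (P_x, M, P_y) gives Q_x = 10.2 − 0.13(18)² + 0.0367(4590) + 3.03(51) = 10.2 − 42.12 + 168.453 + 154.53 = 291.063.
∂Q_x/∂P_y = +3.03, so E_xy = 3.03·(51/291.063) ≈ 0.531.
E_xy > 0: the goods are substitutes.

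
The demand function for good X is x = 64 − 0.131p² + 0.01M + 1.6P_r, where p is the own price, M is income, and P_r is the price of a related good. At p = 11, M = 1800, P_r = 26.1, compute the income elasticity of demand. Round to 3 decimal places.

Substituting, x = 64 − 0.131(11)² + 0.01(1800) + 1.6(26.1) = 64 − 15.851 + 18 + 41.76 = 107.909.
∂x/∂M = +0.01, so E_I = 0.01·(1800/107.909) ≈ 0.167.
E_I ∈ (0,1): normal good (necessity).

0.167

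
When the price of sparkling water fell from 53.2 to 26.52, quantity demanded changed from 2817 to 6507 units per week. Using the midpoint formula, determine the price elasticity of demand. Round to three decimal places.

%ΔQ = (6507 − 2817)/[(2817 + 6507)/2] = 3690/4662 ≈ 0.7915.
%ΔP = (26.52 − 53.2)/[(53.2 + 26.52)/2] = -26.68/39.86 ≈ -0.6693.
Arc elasticity E = %ΔQ/%ΔP ≈ 0.7915/-0.6693 ≈ -1.183.
|E| > 1: demand is elastic over this range.

-1.183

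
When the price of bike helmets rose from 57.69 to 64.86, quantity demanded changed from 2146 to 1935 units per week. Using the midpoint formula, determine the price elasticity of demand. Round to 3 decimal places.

%ΔQ = (1935 − 2146)/[(2146 + 1935)/2] = -211/2040.5 ≈ -0.1034.
%ΔP = (64.86 − 57.69)/[(57.69 + 64.86)/2] = 7.17/61.275 ≈ 0.1170.
Arc elasticity E = %ΔQ/%ΔP ≈ -0.1034/0.1170 ≈ -0.884.
|E| < 1: demand is inelastic over this range.

-0.884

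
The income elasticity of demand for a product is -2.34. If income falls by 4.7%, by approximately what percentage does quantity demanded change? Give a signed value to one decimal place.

11.0

%ΔQ ≈ E × %ΔI = (-2.34) × (-4.7%) ≈ 11.0%.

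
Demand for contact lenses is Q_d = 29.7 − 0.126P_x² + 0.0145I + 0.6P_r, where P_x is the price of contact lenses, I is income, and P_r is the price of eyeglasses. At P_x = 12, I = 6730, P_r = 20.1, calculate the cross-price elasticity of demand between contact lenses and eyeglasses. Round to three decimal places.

0.100

At the given point, Q_d = 29.7 − 0.126(12)² + 0.0145(6730) + 0.6(20.1) = 29.7 − 18.144 + 97.585 + 12.06 = 121.201.
∂Q_d/∂P_r = +0.6, so E_xy = 0.6·(20.1/121.201) ≈ 0.100.
E_xy > 0: the goods are substitutes.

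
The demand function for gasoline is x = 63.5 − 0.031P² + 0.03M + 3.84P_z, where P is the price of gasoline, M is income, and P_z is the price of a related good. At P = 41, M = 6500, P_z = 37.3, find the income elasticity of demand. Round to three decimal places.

0.558

Evaluating quantity at (P, M, P_z) gives x = 63.5 − 0.031(41)² + 0.03(6500) + 3.84(37.3) = 63.5 − 52.111 + 195 + 143.232 = 349.621.
∂x/∂M = +0.03, so E_I = 0.03·(6500/349.621) ≈ 0.558.
E_I ∈ (0,1): normal good (necessity).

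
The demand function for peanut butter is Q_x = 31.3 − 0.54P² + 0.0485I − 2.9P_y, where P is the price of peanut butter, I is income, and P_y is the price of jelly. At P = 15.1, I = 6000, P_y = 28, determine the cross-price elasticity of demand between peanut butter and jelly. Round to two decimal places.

First evaluate Q_x: 31.3 − 0.54(15.1)² + 0.0485(6000) − 2.9(28) = 31.3 − 123.1254 + 291 − 81.2 = 117.9746.
∂Q_x/∂P_y = −2.9, so E_xy = -2.9·(28/117.9746) ≈ -0.69.
E_xy < 0: the goods are complements.

-0.69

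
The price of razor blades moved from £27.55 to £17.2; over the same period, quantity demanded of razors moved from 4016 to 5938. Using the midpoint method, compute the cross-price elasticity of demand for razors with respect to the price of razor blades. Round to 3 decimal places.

%ΔQ_x = (5938 − 4016)/[(4016+5938)/2] = 1922/4977 ≈ 0.3862.
%ΔP_y = (17.2 − 27.55)/[(27.55+17.2)/2] ≈ -0.4626.
E_xy = 0.3862/-0.4626 ≈ -0.835.
E_xy < 0, so razors and razor blades are complements.

-0.835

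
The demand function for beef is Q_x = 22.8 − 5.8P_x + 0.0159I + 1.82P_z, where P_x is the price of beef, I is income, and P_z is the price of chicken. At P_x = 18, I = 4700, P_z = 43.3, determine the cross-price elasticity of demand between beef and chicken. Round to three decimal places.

1.096

First evaluate Q_x: 22.8 − 5.8(18) + 0.0159(4700) + 1.82(43.3) = 22.8 − 104.4 + 74.73 + 78.806 = 71.936.
∂Q_x/∂P_z = +1.82, so E_xy = 1.82·(43.3/71.936) ≈ 1.096.
E_xy > 0: the goods are substitutes.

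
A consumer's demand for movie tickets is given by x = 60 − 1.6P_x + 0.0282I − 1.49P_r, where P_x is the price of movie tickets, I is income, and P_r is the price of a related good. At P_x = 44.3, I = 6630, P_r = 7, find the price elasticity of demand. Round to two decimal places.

-0.43

Substituting, x = 60 − 1.6(44.3) + 0.0282(6630) − 1.49(7) = 60 − 70.88 + 186.966 − 10.43 = 165.656.
∂x/∂P_x = −1.6, so E_p = (−1.6)·(44.3/165.656) ≈ -0.43.
|E_p| < 1: demand is inelastic.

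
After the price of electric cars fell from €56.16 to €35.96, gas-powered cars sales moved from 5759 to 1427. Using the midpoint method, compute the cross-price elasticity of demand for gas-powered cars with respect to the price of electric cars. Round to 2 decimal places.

2.75

%ΔQ_x = (1427 − 5759)/[(5759+1427)/2] = -4332/3593 ≈ -1.2057.
%ΔP_y = (35.96 − 56.16)/[(56.16+35.96)/2] ≈ -0.4386.
E_xy = -1.2057/-0.4386 ≈ 2.75.
E_xy > 0, so gas-powered cars and electric cars are substitutes.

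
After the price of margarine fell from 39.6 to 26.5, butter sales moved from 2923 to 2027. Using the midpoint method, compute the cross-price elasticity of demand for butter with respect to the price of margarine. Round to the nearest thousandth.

%ΔQ_x = (2027 − 2923)/[(2923+2027)/2] = -896/2475 ≈ -0.3620.
%ΔP_y = (26.5 − 39.6)/[(39.6+26.5)/2] ≈ -0.3964.
E_xy = -0.3620/-0.3964 ≈ 0.913.
E_xy > 0, so butter and margarine are substitutes.

0.913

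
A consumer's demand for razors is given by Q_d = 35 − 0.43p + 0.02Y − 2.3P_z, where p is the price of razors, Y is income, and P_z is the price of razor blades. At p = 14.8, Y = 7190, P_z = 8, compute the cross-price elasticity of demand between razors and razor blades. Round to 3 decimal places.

-0.119

Substituting, Q_d = 35 − 0.43(14.8) + 0.02(7190) − 2.3(8) = 35 − 6.364 + 143.8 − 18.4 = 154.036.
∂Q_d/∂P_z = −2.3, so E_xy = -2.3·(8/154.036) ≈ -0.119.
E_xy < 0: the goods are complements.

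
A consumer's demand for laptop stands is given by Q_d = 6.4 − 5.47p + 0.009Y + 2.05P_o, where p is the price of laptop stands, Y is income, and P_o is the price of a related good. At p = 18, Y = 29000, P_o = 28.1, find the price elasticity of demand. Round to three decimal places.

-0.435

Q_d = 6.4 − 5.47(18) + 0.009(29000) + 2.05(28.1) = 6.4 − 98.46 + 261 + 57.605 = 226.545.
∂Q_d/∂p = −5.47, so E_p = (−5.47)·(18/226.545) ≈ -0.435.
|E_p| < 1: demand is inelastic.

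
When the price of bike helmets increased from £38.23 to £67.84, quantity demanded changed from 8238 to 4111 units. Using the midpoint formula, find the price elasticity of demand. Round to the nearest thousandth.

-1.197

%ΔQ = (4111 − 8238)/[(8238 + 4111)/2] = -4127/6174.5 ≈ -0.6684.
%Δp = (67.84 − 38.23)/[(38.23 + 67.84)/2] = 29.61/53.035 ≈ 0.5583.
Arc elasticity E = %ΔQ/%Δp ≈ -0.6684/0.5583 ≈ -1.197.
|E| > 1: demand is elastic over this range.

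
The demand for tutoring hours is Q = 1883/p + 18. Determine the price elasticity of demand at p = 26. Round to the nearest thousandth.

-0.801

At p = 26, Q = 90.4231.
dQ/dp = −1883/p² = −2.7855.
Point elasticity E = (dQ/dp)·(p/Q) = -2.7855 × 26/90.4231 ≈ -0.801.
|E| < 1, so demand is inelastic at this price.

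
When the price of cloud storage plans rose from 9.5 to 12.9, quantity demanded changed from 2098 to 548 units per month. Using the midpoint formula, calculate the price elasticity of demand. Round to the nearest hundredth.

%ΔQ = (548 − 2098)/[(2098 + 548)/2] = -1550/1323 ≈ -1.1716.
%Δp = (12.9 − 9.5)/[(9.5 + 12.9)/2] = 3.4/11.2 ≈ 0.3036.
Arc elasticity E = %ΔQ/%Δp ≈ -1.1716/0.3036 ≈ -3.86.
|E| > 1: demand is elastic over this range.

-3.86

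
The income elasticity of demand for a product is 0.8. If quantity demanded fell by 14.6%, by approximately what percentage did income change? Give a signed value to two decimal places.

-18.25

%ΔQ ≈ E × %ΔI ⇒ %ΔI = %ΔQ / E = (-14.6%)/(0.8) = -18.25%.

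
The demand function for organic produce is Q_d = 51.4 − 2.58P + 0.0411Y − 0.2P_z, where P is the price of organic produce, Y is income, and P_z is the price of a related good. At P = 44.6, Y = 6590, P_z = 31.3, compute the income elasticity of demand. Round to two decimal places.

Q_d = 51.4 − 2.58(44.6) + 0.0411(6590) − 0.2(31.3) = 51.4 − 115.068 + 270.849 − 6.26 = 200.921.
∂Q_d/∂Y = +0.0411, so E_I = 0.0411·(6590/200.921) ≈ 1.35.
E_I > 1: normal good (luxury).

1.35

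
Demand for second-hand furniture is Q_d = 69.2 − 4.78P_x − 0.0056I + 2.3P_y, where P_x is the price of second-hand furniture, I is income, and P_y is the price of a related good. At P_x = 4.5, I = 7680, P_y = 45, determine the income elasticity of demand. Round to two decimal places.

-0.40

First evaluate Q_d: 69.2 − 4.78(4.5) − 0.0056(7680) + 2.3(45) = 69.2 − 21.51 − 43.008 + 103.5 = 108.182.
∂Q_d/∂I = −0.0056, so E_I = -0.0056·(7680/108.182) ≈ -0.40.
E_I < 0: inferior good.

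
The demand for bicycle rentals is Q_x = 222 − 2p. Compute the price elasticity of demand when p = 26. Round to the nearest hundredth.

-0.31

At p = 26, Q_x = 170.
dQ_x/dp = −2.
Point elasticity E = (dQ_x/dp)·(p/Q_x) = -2 × 26/170 ≈ -0.31.
|E| < 1, so demand is inelastic at this price.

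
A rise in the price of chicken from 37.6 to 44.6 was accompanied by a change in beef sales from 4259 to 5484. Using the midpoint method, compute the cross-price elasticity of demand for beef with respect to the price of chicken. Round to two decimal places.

%ΔQ_x = (5484 − 4259)/[(4259+5484)/2] = 1225/4871.5 ≈ 0.2515.
%ΔP_y = (44.6 − 37.6)/[(37.6+44.6)/2] ≈ 0.1703.
E_xy = 0.2515/0.1703 ≈ 1.48.
E_xy > 0, so beef and chicken are substitutes.

1.48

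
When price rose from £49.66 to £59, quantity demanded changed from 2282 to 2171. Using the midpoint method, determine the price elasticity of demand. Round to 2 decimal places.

%ΔQ = (2171 − 2282)/[(2282 + 2171)/2] = -111/2226.5 ≈ -0.0499.
%Δp = (59 − 49.66)/[(49.66 + 59)/2] = 9.34/54.33 ≈ 0.1719.
Arc elasticity E = %ΔQ/%Δp ≈ -0.0499/0.1719 ≈ -0.29.
|E| < 1: demand is inelastic over this range.

-0.29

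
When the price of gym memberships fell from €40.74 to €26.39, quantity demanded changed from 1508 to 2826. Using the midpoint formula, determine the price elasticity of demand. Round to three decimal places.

%ΔQ = (2826 − 1508)/[(1508 + 2826)/2] = 1318/2167 ≈ 0.6082.
%Δp = (26.39 − 40.74)/[(40.74 + 26.39)/2] = -14.35/33.565 ≈ -0.4275.
Arc elasticity E = %ΔQ/%Δp ≈ 0.6082/-0.4275 ≈ -1.423.
|E| > 1: demand is elastic over this range.

-1.423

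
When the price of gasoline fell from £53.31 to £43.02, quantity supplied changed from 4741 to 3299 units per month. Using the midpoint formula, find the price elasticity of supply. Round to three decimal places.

1.679

%ΔQ = (3299 − 4741)/[(4741 + 3299)/2] = -1442/4020 ≈ -0.3587.
%Δp = (43.02 − 53.31)/[(53.31 + 43.02)/2] = -10.29/48.165 ≈ -0.2136.
Arc elasticity E = %ΔQ/%Δp ≈ -0.3587/-0.2136 ≈ 1.679.
|E| > 1: supply is elastic over this range.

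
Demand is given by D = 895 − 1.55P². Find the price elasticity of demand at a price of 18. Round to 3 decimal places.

At P = 18, D = 392.8.
dD/dP = −2·1.55·P = −55.8.
Point elasticity E = (dD/dP)·(P/D) = -55.8 × 18/392.8 ≈ -2.557.
|E| > 1, so demand is elastic at this price.

-2.557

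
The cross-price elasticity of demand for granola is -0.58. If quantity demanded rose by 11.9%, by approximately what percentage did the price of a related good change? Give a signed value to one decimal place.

%ΔQ ≈ E × %ΔP_y ⇒ %ΔP_y = %ΔQ / E = (11.9%)/(-0.58) ≈ -20.5%.

-20.5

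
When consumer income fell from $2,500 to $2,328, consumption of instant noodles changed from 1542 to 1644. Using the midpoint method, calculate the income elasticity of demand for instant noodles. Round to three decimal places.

-0.899

%ΔQ = (1644 − 1542)/[(1542+1644)/2] = 102/1593 ≈ 0.0640.
%ΔY = (2,328 − 2,500)/[(2,500+2,328)/2] = -172/2414 ≈ -0.0713.
E_I = %ΔQ/%ΔY ≈ -0.899.
E_I < 0: inferior good.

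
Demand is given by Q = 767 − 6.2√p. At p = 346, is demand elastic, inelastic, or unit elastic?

inelastic

At p = 346, Q = 651.6733.
dQ/dp = −6.2/(2√p) = −6.2/(2·18.6011).
Point elasticity E = (dQ/dp)·(p/Q) = -0.1667 × 346/651.6733 ≈ -0.088.
|E| ≈ 0.088 < 1, so demand is inelastic.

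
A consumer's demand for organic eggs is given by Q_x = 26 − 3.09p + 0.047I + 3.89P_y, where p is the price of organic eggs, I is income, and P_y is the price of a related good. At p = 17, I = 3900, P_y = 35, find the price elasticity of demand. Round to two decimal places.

Q_x = 26 − 3.09(17) + 0.047(3900) + 3.89(35) = 26 − 52.53 + 183.3 + 136.15 = 292.92.
∂Q_x/∂p = −3.09, so E_p = (−3.09)·(17/292.92) ≈ -0.18.
|E_p| < 1: demand is inelastic.

-0.18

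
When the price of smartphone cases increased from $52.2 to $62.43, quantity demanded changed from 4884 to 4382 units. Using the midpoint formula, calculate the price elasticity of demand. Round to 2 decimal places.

-0.61

%Δq = (4382 − 4884)/[(4884 + 4382)/2] = -502/4633 ≈ -0.1084.
%Δp = (62.43 − 52.2)/[(52.2 + 62.43)/2] = 10.23/57.315 ≈ 0.1785.
Arc elasticity E = %Δq/%Δp ≈ -0.1084/0.1785 ≈ -0.61.
|E| < 1: demand is inelastic over this range.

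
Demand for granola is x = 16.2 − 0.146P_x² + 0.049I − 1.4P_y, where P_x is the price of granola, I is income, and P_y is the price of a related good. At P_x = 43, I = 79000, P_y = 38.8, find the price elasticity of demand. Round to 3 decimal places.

-0.152

Evaluating quantity at (P_x, I, P_y) gives x = 16.2 − 0.146(43)² + 0.049(79000) − 1.4(38.8) = 16.2 − 269.954 + 3871 − 54.32 = 3562.926.
∂x/∂P_x = −2·0.146·P_x = -12.556, so E_p = -12.556·(43/3562.926) ≈ -0.152.
|E_p| < 1: demand is inelastic.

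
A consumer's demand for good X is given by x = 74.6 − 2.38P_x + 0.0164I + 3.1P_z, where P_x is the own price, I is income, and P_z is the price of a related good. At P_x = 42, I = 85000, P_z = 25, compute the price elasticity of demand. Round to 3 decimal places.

-0.069

At the given point, x = 74.6 − 2.38(42) + 0.0164(85000) + 3.1(25) = 74.6 − 99.96 + 1394 + 77.5 = 1446.14.
∂x/∂P_x = −2.38, so E_p = (−2.38)·(42/1446.14) ≈ -0.069.
|E_p| < 1: demand is inelastic.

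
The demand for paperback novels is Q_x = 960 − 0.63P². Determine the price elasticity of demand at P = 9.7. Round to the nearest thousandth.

At P = 9.7, Q_x = 900.7233.
dQ_x/dP = −2·0.63·P = −12.222.
Point elasticity E = (dQ_x/dP)·(P/Q_x) = -12.222 × 9.7/900.7233 ≈ -0.132.
|E| < 1, so demand is inelastic at this price.

-0.132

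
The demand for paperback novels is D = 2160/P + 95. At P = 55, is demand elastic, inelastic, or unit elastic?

inelastic

At P = 55, D = 134.2727.
dD/dP = −2160/P² = −0.714.
Point elasticity E = (dD/dP)·(P/D) = -0.714 × 55/134.2727 ≈ -0.292.
|E| ≈ 0.292 < 1, so demand is inelastic.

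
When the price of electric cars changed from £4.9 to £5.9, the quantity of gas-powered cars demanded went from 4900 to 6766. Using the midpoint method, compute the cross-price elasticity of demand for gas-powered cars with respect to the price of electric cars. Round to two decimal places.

1.73

%ΔQ_x = (6766 − 4900)/[(4900+6766)/2] = 1866/5833 ≈ 0.3199.
%ΔP_y = (5.9 − 4.9)/[(4.9+5.9)/2] ≈ 0.1852.
E_xy = 0.3199/0.1852 ≈ 1.73.
E_xy > 0, so gas-powered cars and electric cars are substitutes.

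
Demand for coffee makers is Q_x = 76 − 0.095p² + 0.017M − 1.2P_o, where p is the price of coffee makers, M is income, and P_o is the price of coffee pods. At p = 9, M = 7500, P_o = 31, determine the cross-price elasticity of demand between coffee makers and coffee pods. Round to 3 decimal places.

-0.235

At the given point, Q_x = 76 − 0.095(9)² + 0.017(7500) − 1.2(31) = 76 − 7.695 + 127.5 − 37.2 = 158.605.
∂Q_x/∂P_o = −1.2, so E_xy = -1.2·(31/158.605) ≈ -0.235.
E_xy < 0: the goods are complements.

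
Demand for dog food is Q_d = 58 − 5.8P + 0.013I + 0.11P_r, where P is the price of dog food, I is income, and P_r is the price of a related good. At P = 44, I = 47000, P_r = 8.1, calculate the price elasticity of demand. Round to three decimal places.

Substituting, Q_d = 58 − 5.8(44) + 0.013(47000) + 0.11(8.1) = 58 − 255.2 + 611 + 0.891 = 414.691.
∂Q_d/∂P = −5.8, so E_p = (−5.8)·(44/414.691) ≈ -0.615.
|E_p| < 1: demand is inelastic.

-0.615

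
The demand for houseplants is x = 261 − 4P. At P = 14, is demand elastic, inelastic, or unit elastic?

inelastic

At P = 14, x = 205.
dx/dP = −4.
Point elasticity E = (dx/dP)·(P/x) = -4 × 14/205 ≈ -0.273.
|E| ≈ 0.273 < 1, so demand is inelastic.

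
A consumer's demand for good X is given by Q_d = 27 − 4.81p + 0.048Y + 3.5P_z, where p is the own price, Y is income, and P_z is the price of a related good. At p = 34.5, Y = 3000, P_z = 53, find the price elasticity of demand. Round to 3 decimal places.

-0.871

First evaluate Q_d: 27 − 4.81(34.5) + 0.048(3000) + 3.5(53) = 27 − 165.945 + 144 + 185.5 = 190.555.
∂Q_d/∂p = −4.81, so E_p = (−4.81)·(34.5/190.555) ≈ -0.871.
|E_p| < 1: demand is inelastic.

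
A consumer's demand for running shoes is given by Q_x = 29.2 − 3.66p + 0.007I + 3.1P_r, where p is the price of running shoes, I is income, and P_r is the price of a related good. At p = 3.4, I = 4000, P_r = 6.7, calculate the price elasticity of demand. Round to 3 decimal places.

Q_x = 29.2 − 3.66(3.4) + 0.007(4000) + 3.1(6.7) = 29.2 − 12.444 + 28 + 20.77 = 65.526.
∂Q_x/∂p = −3.66, so E_p = (−3.66)·(3.4/65.526) ≈ -0.190.
|E_p| < 1: demand is inelastic.

-0.190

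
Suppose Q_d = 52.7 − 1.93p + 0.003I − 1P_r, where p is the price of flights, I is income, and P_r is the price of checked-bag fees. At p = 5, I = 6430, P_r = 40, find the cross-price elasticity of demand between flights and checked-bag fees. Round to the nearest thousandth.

-1.791

Q_d = 52.7 − 1.93(5) + 0.003(6430) − 1(40) = 52.7 − 9.65 + 19.29 − 40 = 22.34.
∂Q_d/∂P_r = −1, so E_xy = -1·(40/22.34) ≈ -1.791.
E_xy < 0: the goods are complements.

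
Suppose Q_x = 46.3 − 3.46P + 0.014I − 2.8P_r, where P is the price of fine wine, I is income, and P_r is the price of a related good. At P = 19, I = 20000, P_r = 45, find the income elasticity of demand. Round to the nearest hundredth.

Evaluating quantity at (P, I, P_r) gives Q_x = 46.3 − 3.46(19) + 0.014(20000) − 2.8(45) = 46.3 − 65.74 + 280 − 126 = 134.56.
∂Q_x/∂I = +0.014, so E_I = 0.014·(20000/134.56) ≈ 2.08.
E_I > 1: normal good (luxury).

2.08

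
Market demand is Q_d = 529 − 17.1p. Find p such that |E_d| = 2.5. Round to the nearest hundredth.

Set −bp/(a − bp) = −2.5 ⇒ bp = 2.5(a − bp) ⇒ bp(1+2.5) = 2.5·a.
p = 2.5·529/(17.1·3.5) ≈ 22.10.

22.10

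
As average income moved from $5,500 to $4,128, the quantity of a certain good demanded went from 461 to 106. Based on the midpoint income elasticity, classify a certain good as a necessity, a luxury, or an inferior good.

luxury

%ΔQ = (106 − 461)/[(461+106)/2] = -355/283.5 ≈ -1.2522.
%ΔI = (4,128 − 5,500)/[(5,500+4,128)/2] = -1372/4814 ≈ -0.2850.
E_I = %ΔQ/%ΔI ≈ 4.394.
E_I > 1: normal good (luxury).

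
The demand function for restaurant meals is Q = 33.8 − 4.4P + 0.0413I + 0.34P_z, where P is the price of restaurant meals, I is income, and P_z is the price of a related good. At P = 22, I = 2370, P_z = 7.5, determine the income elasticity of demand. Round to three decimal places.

First evaluate Q: 33.8 − 4.4(22) + 0.0413(2370) + 0.34(7.5) = 33.8 − 96.8 + 97.881 + 2.55 = 37.431.
∂Q/∂I = +0.0413, so E_I = 0.0413·(2370/37.431) ≈ 2.615.
E_I > 1: normal good (luxury).

2.615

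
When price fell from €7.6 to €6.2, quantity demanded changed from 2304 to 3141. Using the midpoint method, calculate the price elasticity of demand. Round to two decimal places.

%Δq = (3141 − 2304)/[(2304 + 3141)/2] = 837/2722.5 ≈ 0.3074.
%Δp = (6.2 − 7.6)/[(7.6 + 6.2)/2] = -1.4/6.9 ≈ -0.2029.
Arc elasticity E = %Δq/%Δp ≈ 0.3074/-0.2029 ≈ -1.52.
|E| > 1: demand is elastic over this range.

-1.52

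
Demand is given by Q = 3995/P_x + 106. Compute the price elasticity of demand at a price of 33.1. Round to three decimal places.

At P_x = 33.1, Q = 226.6949.
dQ/dP_x = −3995/P_x² = −3.6464.
Point elasticity E = (dQ/dP_x)·(P_x/Q) = -3.6464 × 33.1/226.6949 ≈ -0.532.
|E| < 1, so demand is inelastic at this price.

-0.532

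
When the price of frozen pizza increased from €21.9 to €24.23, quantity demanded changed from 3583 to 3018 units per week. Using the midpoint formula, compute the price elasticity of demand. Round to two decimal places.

-1.69

%Δq = (3018 − 3583)/[(3583 + 3018)/2] = -565/3300.5 ≈ -0.1712.
%Δp = (24.23 − 21.9)/[(21.9 + 24.23)/2] = 2.33/23.065 ≈ 0.1010.
Arc elasticity E = %Δq/%Δp ≈ -0.1712/0.1010 ≈ -1.69.
|E| > 1: demand is elastic over this range.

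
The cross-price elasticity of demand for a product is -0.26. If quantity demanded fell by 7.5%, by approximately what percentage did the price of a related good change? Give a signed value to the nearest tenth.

28.8

%ΔQ ≈ E × %ΔP_y ⇒ %ΔP_y = %ΔQ / E = (-7.5%)/(-0.26) ≈ 28.8%.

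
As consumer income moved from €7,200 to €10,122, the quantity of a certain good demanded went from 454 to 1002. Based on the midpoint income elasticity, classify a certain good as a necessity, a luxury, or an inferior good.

%ΔQ = (1002 − 454)/[(454+1002)/2] = 548/728 ≈ 0.7527.
%ΔI = (10,122 − 7,200)/[(7,200+10,122)/2] = 2922/8661 ≈ 0.3374.
E_I = %ΔQ/%ΔI ≈ 2.231.
E_I > 1: normal good (luxury).

luxury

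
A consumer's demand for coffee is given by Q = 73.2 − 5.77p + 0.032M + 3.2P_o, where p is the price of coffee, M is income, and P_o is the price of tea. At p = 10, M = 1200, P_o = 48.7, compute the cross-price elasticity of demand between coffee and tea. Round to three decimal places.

0.743

At the given point, Q = 73.2 − 5.77(10) + 0.032(1200) + 3.2(48.7) = 73.2 − 57.7 + 38.4 + 155.84 = 209.74.
∂Q/∂P_o = +3.2, so E_xy = 3.2·(48.7/209.74) ≈ 0.743.
E_xy > 0: the goods are substitutes.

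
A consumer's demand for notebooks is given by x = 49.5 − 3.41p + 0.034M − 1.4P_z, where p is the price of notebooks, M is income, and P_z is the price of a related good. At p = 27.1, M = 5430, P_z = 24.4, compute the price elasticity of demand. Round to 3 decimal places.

-0.859

Substituting, x = 49.5 − 3.41(27.1) + 0.034(5430) − 1.4(24.4) = 49.5 − 92.411 + 184.62 − 34.16 = 107.549.
∂x/∂p = −3.41, so E_p = (−3.41)·(27.1/107.549) ≈ -0.859.
|E_p| < 1: demand is inelastic.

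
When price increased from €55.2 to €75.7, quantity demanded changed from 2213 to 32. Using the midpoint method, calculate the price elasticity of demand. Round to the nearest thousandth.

%Δq = (32 − 2213)/[(2213 + 32)/2] = -2181/1122.5 ≈ -1.9430.
%ΔP = (75.7 − 55.2)/[(55.2 + 75.7)/2] = 20.5/65.45 ≈ 0.3132.
Arc elasticity E = %Δq/%ΔP ≈ -1.9430/0.3132 ≈ -6.203.
|E| > 1: demand is elastic over this range.

-6.203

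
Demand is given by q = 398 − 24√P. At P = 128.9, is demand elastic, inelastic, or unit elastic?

elastic

At P = 128.9, q = 125.5181.
dq/dP = −24/(2√P) = −24/(2·11.3534).
Point elasticity E = (dq/dP)·(P/q) = -1.057 × 128.9/125.5181 ≈ -1.085.
|E| ≈ 1.085 > 1, so demand is elastic.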